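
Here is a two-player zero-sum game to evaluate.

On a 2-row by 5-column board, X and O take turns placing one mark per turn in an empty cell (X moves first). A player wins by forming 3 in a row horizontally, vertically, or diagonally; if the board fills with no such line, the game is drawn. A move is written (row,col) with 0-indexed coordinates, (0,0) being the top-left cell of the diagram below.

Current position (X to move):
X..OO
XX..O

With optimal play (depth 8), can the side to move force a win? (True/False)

X winning at [X..OO/XX..O]: True

ply 1, X at X..OO/XX..O | (0,1)=-1→XX.OO/XX..O; (0,2)=+1→X.XOO/XX..O*; (1,2)=+1→X..OO/XXX.O; (1,3)=-1→X..OO/XX.XO
ply 2, O at X.XOO/XX..O | (0,1)=-1→XOXOO/XX..O*; (1,2)=-1→X.XOO/XXO.O; (1,3)=-1→X.XOO/XX.OO
ply 3, X at XOXOO/XX..O | (1,2)=+1→XOXOO/XXX.O*; (1,3)=+0→XOXOO/XX.XO
ply 4: XOXOO/XXX.O is terminal -1 (O); from X..OO/XX..O depth 8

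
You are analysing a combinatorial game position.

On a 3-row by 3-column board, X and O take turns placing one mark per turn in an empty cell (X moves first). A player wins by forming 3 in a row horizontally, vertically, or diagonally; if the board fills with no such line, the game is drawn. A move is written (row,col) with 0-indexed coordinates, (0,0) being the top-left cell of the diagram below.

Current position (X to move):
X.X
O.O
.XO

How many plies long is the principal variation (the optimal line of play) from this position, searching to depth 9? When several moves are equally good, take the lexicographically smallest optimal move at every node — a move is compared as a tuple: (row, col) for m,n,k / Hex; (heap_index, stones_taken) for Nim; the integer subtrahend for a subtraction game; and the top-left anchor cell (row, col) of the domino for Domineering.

p1 X@[X.X/O.O/.XO]: (0,1)[XXX/O.O/.XO]+1* (1,1)[X.X/OXO/.XO]+1 (2,0)[X.X/O.O/XXO]-1
p2 O@[XXX/O.O/.XO] terminal -1; root [X.X/O.O/.XO] d9

PV length from [X.X/O.O/.XO]: 1 ply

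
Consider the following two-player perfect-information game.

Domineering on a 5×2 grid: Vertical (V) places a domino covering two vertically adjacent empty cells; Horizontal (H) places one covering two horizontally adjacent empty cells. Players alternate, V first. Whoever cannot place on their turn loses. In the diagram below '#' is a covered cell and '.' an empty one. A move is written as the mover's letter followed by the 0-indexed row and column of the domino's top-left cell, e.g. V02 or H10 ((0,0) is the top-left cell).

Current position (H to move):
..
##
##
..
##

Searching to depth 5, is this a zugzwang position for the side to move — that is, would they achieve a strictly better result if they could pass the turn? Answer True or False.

p1 H@[../##/##/../##]: H00[##/##/##/../##]+1* H30[../##/##/##/##]+1
p2 V@[##/##/##/../##] terminal -1; root [../##/##/../##] d5
pass branch (V moves first from the same position):
  | p1 V@[../##/##/../##] terminal -1; root [../##/##/../##] d5
H moving scores +1; H passing scores +1

zugzwang(../##/##/../##, H) = False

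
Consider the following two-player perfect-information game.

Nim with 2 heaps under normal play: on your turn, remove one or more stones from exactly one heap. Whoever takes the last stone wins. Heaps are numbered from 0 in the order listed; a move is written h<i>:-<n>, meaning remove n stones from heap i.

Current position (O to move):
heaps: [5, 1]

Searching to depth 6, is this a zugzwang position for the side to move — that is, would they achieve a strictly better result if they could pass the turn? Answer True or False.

p1 O@[(5,1)]: h0:-1[(4,1)]-1 h0:-2[(3,1)]-1 h0:-3[(2,1)]-1 h0:-4[(1,1)]+1* h0:-5[(0,1)]-1 h1:-1[(5,0)]-1
p2 X@[(1,1)]: h0:-1[(0,1)]-1* h1:-1[(1,0)]-1
p3 O@[(0,1)]: h1:-1[(0,0)]+1*
p4 X@[(0,0)] terminal -1; root [(5,1)] d6
suppose O passes — search the same position with X to move:
pass> p1 X@[(5,1)]: h0:-1[(4,1)]-1 h0:-2[(3,1)]-1 h0:-3[(2,1)]-1 h0:-4[(1,1)]+1* h0:-5[(0,1)]-1 h1:-1[(5,0)]-1
pass> p2 O@[(1,1)]: h0:-1[(0,1)]-1* h1:-1[(1,0)]-1
pass> p3 X@[(0,1)]: h1:-1[(0,0)]+1*
pass> p4 O@[(0,0)] terminal -1; root [(5,1)] d6
for O: play +1, pass -1

zugzwang((5,1), O) = False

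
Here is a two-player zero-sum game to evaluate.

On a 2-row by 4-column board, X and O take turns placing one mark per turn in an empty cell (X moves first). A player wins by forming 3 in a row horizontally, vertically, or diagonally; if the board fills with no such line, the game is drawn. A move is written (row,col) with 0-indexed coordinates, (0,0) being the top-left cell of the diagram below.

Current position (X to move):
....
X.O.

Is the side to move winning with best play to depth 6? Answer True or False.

X winning at [..../X.O.]: False

p1 X@[..../X.O.]: (0,0)[X.../X.O.]+0* (0,1)[.X../X.O.]+0 (0,2)[..X./X.O.]+0 (0,3)[...X/X.O.]+0 (1,1)[..../XXO.]+0 (1,3)[..../X.OX]+0
p2 O@[X.../X.O.]: (0,1)[XO../X.O.]+0* (0,2)[X.O./X.O.]+0 (0,3)[X..O/X.O.]+0 (1,1)[X.../XOO.]+0 (1,3)[X.../X.OO]+0
p3 X@[XO../X.O.]: (0,2)[XOX./X.O.]+0* (0,3)[XO.X/X.O.]+0 (1,1)[XO../XXO.]+0 (1,3)[XO../X.OX]+0
p4 O@[XOX./X.O.]: (0,3)[XOXO/X.O.]+0* (1,1)[XOX./XOO.]+0 (1,3)[XOX./X.OO]+0
p5 X@[XOXO/X.O.]: (1,1)[XOXO/XXO.]+0* (1,3)[XOXO/X.OX]+0
p6 O@[XOXO/XXO.]: (1,3)[XOXO/XXOO]+0*
p7 X@[XOXO/XXOO] terminal +0; root [..../X.O.] d6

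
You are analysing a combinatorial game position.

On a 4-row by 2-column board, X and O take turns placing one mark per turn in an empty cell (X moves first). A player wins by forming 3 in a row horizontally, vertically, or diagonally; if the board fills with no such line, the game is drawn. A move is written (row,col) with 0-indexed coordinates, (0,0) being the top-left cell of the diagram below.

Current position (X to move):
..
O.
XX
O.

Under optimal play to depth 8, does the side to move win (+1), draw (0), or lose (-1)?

value(../O./XX/O., X) = +1

ply 1, X at ../O./XX/O. | (0,0)=+0→X./O./XX/O.; (0,1)=+0→.X/O./XX/O.; (1,1)=+1→../OX/XX/O.*; (3,1)=+0→../O./XX/OX
ply 2, O at ../OX/XX/O. | (0,0)=-1→O./OX/XX/O.*; (0,1)=-1→.O/OX/XX/O.; (3,1)=-1→../OX/XX/OO
ply 3, X at O./OX/XX/O. | (0,1)=+1→OX/OX/XX/O.*; (3,1)=+1→O./OX/XX/OX
ply 4: OX/OX/XX/O. is terminal -1 (O); from ../O./XX/O. depth 8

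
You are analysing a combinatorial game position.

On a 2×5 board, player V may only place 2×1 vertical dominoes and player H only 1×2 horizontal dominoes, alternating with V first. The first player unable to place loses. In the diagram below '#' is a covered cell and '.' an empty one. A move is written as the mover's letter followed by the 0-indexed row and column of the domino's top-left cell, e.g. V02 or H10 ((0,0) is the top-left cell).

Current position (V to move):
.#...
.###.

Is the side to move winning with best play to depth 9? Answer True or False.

ply 1, V at .#.../.###. | V00=-1→##.../####.; V04=+1→.#..#/.####*
ply 2, H at .#..#/.#### | H02=-1→.####/.####*
ply 3, V at .####/.#### | V00=+1→#####/#####*
ply 4: #####/##### is terminal -1 (H); from .#.../.###. depth 9

V winning at [.#.../.###.]: True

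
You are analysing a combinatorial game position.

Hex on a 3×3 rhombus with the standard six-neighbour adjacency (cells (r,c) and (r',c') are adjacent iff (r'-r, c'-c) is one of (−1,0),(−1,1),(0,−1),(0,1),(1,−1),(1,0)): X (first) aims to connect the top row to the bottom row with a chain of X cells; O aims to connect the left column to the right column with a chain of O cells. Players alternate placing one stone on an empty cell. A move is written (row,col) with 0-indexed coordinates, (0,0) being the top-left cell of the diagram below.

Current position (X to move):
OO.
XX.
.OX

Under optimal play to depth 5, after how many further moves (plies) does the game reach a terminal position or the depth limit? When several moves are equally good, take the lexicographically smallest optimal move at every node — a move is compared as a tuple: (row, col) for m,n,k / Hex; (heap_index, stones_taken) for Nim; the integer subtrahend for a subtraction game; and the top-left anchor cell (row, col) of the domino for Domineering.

ply 1, X at OO./XX./.OX | (0,2)=+1→OOX/XX./.OX*; (1,2)=-1→OO./XXX/.OX; (2,0)=-1→OO./XX./XOX
ply 2, O at OOX/XX./.OX | (1,2)=-1→OOX/XXO/.OX*; (2,0)=-1→OOX/XX./OOX
ply 3, X at OOX/XXO/.OX | (2,0)=+1→OOX/XXO/XOX*
ply 4: OOX/XXO/XOX is terminal -1 (O); from OO./XX./.OX depth 5

PV length from [OO./XX./.OX]: 3 plies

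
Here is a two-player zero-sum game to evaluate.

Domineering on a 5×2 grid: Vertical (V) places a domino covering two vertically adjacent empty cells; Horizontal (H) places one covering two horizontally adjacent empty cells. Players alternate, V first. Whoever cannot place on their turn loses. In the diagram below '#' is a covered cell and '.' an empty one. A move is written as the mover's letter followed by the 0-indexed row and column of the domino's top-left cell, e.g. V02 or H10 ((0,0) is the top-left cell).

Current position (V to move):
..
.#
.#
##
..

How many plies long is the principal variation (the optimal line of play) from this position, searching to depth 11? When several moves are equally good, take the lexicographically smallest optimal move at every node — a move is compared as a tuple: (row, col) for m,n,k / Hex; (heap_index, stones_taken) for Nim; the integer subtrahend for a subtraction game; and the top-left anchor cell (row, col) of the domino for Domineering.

[../.#/.#/##/..] V move#1: V00:-1/#./##/.#/##/..*, V10:-1/../##/##/##/..
[#./##/.#/##/..] H move#2: H40:+1/#./##/.#/##/##*
[#./##/.#/##/##] end (terminal -1, V#3); searched ../.#/.#/##/.. to 11

PV length from [../.#/.#/##/..]: 2 plies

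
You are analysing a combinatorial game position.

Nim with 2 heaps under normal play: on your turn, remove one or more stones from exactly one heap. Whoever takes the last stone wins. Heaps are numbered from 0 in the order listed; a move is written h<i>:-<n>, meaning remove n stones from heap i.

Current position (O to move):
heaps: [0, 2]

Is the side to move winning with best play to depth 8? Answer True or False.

ply 1, O at (0,2) | h1:-1=-1→(0,1); h1:-2=+1→(0,0)*
ply 2: (0,0) is terminal -1 (X); from (0,2) depth 8

O winning at [(0,2)]: True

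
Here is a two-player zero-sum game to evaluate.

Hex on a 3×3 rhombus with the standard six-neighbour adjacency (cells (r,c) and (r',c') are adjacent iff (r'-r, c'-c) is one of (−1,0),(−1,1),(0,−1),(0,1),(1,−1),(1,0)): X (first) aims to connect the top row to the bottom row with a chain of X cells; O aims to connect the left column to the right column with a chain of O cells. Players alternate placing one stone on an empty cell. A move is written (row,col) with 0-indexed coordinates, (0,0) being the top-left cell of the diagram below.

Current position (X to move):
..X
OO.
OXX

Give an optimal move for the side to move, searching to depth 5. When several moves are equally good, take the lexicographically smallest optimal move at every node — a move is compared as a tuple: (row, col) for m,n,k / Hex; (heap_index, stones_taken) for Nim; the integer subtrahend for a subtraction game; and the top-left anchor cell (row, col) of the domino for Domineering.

X's best at [..X/OO./OXX]: (1,2)

p1 X@[..X/OO./OXX]: (0,0)[X.X/OO./OXX]-1 (0,1)[.XX/OO./OXX]-1 (1,2)[..X/OOX/OXX]+1*
p2 O@[..X/OOX/OXX] terminal -1; root [..X/OO./OXX] d5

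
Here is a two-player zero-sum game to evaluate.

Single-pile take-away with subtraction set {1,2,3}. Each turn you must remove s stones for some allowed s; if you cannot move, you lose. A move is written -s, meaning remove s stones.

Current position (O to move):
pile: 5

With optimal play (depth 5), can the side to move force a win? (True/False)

O winning at [5]: True

p1 O@[5]: -1[4]+1* -2[3]-1 -3[2]-1
p2 X@[4]: -1[3]-1* -2[2]-1 -3[1]-1
p3 O@[3]: -1[2]-1 -2[1]-1 -3[0]+1*
p4 X@[0] terminal -1; root [5] d5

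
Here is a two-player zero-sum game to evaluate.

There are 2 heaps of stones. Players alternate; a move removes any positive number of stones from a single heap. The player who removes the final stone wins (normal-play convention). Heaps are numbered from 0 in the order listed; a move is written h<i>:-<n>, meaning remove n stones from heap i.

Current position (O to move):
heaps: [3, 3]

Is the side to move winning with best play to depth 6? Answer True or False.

O winning at [(3,3)]: False

ply 1, O at (3,3) | h0:-1=-1→(2,3)*; h0:-2=-1→(1,3); h0:-3=-1→(0,3); h1:-1=-1→(3,2); h1:-2=-1→(3,1); h1:-3=-1→(3,0)
ply 2, X at (2,3) | h0:-1=-1→(1,3); h0:-2=-1→(0,3); h1:-1=+1→(2,2)*; h1:-2=-1→(2,1); h1:-3=-1→(2,0)
ply 3, O at (2,2) | h0:-1=-1→(1,2)*; h0:-2=-1→(0,2); h1:-1=-1→(2,1); h1:-2=-1→(2,0)
ply 4, X at (1,2) | h0:-1=-1→(0,2); h1:-1=+1→(1,1)*; h1:-2=-1→(1,0)
ply 5, O at (1,1) | h0:-1=-1→(0,1)*; h1:-1=-1→(1,0)
ply 6, X at (0,1) | h1:-1=+1→(0,0)*
ply 7: (0,0) is terminal -1 (O); from (3,3) depth 6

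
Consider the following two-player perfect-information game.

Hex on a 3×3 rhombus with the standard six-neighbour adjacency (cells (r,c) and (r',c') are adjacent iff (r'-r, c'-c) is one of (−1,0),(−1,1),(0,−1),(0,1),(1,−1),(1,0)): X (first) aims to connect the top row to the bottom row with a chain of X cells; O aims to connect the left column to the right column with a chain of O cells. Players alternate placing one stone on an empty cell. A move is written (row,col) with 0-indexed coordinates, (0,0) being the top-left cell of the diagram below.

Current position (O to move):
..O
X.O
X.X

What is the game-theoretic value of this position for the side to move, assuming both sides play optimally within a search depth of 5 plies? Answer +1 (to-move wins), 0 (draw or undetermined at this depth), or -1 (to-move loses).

value(..O/X.O/X.X, O) = -1

[..O/X.O/X.X] O move#1: (0,0):-1/O.O/X.O/X.X*, (0,1):-1/.OO/X.O/X.X, (1,1):-1/..O/XOO/X.X, (2,1):-1/..O/X.O/XOX
[O.O/X.O/X.X] X move#2: (0,1):+1/OXO/X.O/X.X*, (1,1):-1/O.O/XXO/X.X, (2,1):-1/O.O/X.O/XXX
[OXO/X.O/X.X] end (terminal -1, O#3); searched ..O/X.O/X.X to 5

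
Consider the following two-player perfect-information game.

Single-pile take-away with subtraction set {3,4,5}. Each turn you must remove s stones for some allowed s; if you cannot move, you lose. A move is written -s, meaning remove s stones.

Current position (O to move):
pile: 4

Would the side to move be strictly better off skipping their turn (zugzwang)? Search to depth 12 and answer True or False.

zugzwang(4, O) = False

p1 O@[4]: -3[1]+1* -4[0]+1
p2 X@[1] terminal -1; root [4] d12
if O skipped the turn, X would face:
~ p1 X@[4]: -3[1]+1* -4[0]+1
~ p2 O@[1] terminal -1; root [4] d12
compare (O): move=+1 vs pass=-1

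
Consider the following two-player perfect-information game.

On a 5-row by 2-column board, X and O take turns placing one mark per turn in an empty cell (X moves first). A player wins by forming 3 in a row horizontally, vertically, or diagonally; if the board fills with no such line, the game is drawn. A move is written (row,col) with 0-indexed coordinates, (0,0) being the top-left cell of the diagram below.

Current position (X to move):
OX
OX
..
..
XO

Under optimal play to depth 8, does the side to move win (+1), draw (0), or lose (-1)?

ply 1, X at OX/OX/../../XO | (2,0)=+1→OX/OX/X./../XO*; (2,1)=+1→OX/OX/.X/../XO; (3,0)=-1→OX/OX/../X./XO; (3,1)=-1→OX/OX/../.X/XO
ply 2, O at OX/OX/X./../XO | (2,1)=-1→OX/OX/XO/../XO*; (3,0)=-1→OX/OX/X./O./XO; (3,1)=-1→OX/OX/X./.O/XO
ply 3, X at OX/OX/XO/../XO | (3,0)=+1→OX/OX/XO/X./XO*; (3,1)=+0→OX/OX/XO/.X/XO
ply 4: OX/OX/XO/X./XO is terminal -1 (O); from OX/OX/../../XO depth 8

value(OX/OX/../../XO, X) = +1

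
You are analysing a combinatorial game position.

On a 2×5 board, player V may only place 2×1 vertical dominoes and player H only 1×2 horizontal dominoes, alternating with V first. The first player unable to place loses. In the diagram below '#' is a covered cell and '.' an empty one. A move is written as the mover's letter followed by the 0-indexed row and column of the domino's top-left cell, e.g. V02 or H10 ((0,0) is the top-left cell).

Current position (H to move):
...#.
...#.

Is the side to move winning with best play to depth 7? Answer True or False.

H winning at [...#./...#.]: False

p1 H@[...#./...#.]: H00[##.#./...#.]-1* H01[.###./...#.]-1 H10[...#./##.#.]-1 H11[...#./.###.]-1
p2 V@[##.#./...#.]: V02[####./..##.]+1* V04[##.##/...##]-1
p3 H@[####./..##.]: H10[####./####.]-1*
p4 V@[####./####.]: V04[#####/#####]+1*
p5 H@[#####/#####] terminal -1; root [...#./...#.] d7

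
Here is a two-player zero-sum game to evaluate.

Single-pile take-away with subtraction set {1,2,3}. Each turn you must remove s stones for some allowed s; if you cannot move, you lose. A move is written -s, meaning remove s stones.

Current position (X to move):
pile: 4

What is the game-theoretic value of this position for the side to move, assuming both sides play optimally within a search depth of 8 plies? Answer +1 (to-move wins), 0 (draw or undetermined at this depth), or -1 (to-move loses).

value(4, X) = -1

p1 X@[4]: -1[3]-1* -2[2]-1 -3[1]-1
p2 O@[3]: -1[2]-1 -2[1]-1 -3[0]+1*
p3 X@[0] terminal -1; root [4] d8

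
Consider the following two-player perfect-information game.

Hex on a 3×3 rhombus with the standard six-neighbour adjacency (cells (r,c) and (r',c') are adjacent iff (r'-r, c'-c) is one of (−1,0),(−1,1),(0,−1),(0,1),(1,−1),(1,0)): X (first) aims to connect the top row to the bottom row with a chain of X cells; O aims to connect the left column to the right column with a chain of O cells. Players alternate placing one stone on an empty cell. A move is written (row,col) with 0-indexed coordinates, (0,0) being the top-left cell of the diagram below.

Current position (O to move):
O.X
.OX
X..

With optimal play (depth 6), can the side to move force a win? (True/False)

O winning at [O.X/.OX/X..]: False

p1 O@[O.X/.OX/X..]: (0,1)[OOX/.OX/X..]-1* (1,0)[O.X/OOX/X..]-1 (2,1)[O.X/.OX/XO.]-1 (2,2)[O.X/.OX/X.O]-1
p2 X@[OOX/.OX/X..]: (1,0)[OOX/XOX/X..]+1* (2,1)[OOX/.OX/XX.]+1 (2,2)[OOX/.OX/X.X]+1
p3 O@[OOX/XOX/X..]: (2,1)[OOX/XOX/XO.]-1* (2,2)[OOX/XOX/X.O]-1
p4 X@[OOX/XOX/XO.]: (2,2)[OOX/XOX/XOX]+1*
p5 O@[OOX/XOX/XOX] terminal -1; root [O.X/.OX/X..] d6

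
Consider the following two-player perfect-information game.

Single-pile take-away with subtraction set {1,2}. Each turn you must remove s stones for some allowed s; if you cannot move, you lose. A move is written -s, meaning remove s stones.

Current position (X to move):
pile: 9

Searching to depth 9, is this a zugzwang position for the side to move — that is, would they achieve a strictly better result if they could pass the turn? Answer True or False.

ply 1, X at 9 | -1=-1→8*; -2=-1→7
ply 2, O at 8 | -1=-1→7; -2=+1→6*
ply 3, X at 6 | -1=-1→5*; -2=-1→4
ply 4, O at 5 | -1=-1→4; -2=+1→3*
ply 5, X at 3 | -1=-1→2*; -2=-1→1
ply 6, O at 2 | -1=-1→1; -2=+1→0*
ply 7: 0 is terminal -1 (X); from 9 depth 9
pass branch (O moves first from the same position):
  | ply 1, O at 9 | -1=-1→8*; -2=-1→7
  | ply 2, X at 8 | -1=-1→7; -2=+1→6*
  | ply 3, O at 6 | -1=-1→5*; -2=-1→4
  | ply 4, X at 5 | -1=-1→4; -2=+1→3*
  | ply 5, O at 3 | -1=-1→2*; -2=-1→1
  | ply 6, X at 2 | -1=-1→1; -2=+1→0*
  | ply 7: 0 is terminal -1 (O); from 9 depth 9
X moving scores -1; X passing scores +1

zugzwang(9, X) = True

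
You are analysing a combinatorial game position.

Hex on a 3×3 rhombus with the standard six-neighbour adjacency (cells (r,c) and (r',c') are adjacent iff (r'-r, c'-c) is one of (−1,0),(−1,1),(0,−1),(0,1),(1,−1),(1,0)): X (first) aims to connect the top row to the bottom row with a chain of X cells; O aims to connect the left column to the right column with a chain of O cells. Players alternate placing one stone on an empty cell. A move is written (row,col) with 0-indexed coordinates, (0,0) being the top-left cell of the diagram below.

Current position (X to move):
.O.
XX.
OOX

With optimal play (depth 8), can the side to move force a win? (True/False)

X winning at [.O./XX./OOX]: True

ply 1, X at .O./XX./OOX | (0,0)=-1→XO./XX./OOX; (0,2)=-1→.OX/XX./OOX; (1,2)=+1→.O./XXX/OOX*
ply 2, O at .O./XXX/OOX | (0,0)=-1→OO./XXX/OOX*; (0,2)=-1→.OO/XXX/OOX
ply 3, X at OO./XXX/OOX | (0,2)=+1→OOX/XXX/OOX*
ply 4: OOX/XXX/OOX is terminal -1 (O); from .O./XX./OOX depth 8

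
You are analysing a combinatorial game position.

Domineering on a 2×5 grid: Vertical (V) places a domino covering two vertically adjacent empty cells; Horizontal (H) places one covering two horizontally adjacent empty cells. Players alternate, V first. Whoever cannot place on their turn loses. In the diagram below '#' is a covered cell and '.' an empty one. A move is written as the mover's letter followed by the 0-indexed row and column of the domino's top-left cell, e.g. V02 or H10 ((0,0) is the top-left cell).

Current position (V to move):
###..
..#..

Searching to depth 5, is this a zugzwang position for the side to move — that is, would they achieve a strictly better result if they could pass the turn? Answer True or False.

ply 1, V at ###../..#.. | V03=+1→####./..##.*; V04=+1→###.#/..#.#
ply 2, H at ####./..##. | H10=-1→####./####.*
ply 3, V at ####./####. | V04=+1→#####/#####*
ply 4: #####/##### is terminal -1 (H); from ###../..#.. depth 5
if V skipped the turn, H would face:
~ ply 1, H at ###../..#.. | H03=+1→#####/..#..*; H10=-1→###../###..; H13=+1→###../..###
~ ply 2: #####/..#.. is terminal -1 (V); from ###../..#.. depth 5
compare (V): move=+1 vs pass=-1

zugzwang(###../..#.., V) = False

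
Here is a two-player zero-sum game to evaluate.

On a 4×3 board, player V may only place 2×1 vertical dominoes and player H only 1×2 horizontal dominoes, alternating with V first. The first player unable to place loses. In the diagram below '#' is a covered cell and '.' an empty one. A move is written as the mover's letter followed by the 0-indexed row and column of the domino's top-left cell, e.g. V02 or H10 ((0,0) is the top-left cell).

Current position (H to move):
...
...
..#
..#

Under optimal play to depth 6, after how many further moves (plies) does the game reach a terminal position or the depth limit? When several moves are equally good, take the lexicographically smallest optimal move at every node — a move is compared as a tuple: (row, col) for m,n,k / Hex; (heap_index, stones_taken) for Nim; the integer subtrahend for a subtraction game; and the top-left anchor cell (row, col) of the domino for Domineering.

PV length from [.../.../..#/..#]: 4 plies

[.../.../..#/..#] H move#1: H00:-1/##./.../..#/..#*, H01:-1/.##/.../..#/..#, H10:-1/.../##./..#/..#, H11:-1/.../.##/..#/..#, H20:-1/.../.../###/..#, H30:-1/.../.../..#/###
[##./.../..#/..#] V move#2: V02:-1/###/..#/..#/..#, V10:+1/##./#../#.#/..#*, V11:+1/##./.#./.##/..#, V20:+1/##./.../#.#/#.#, V21:+1/##./.../.##/.##
[##./#../#.#/..#] H move#3: H11:-1/##./###/#.#/..#*, H30:-1/##./#../#.#/###
[##./###/#.#/..#] V move#4: V21:+1/##./###/###/.##*
[##./###/###/.##] end (terminal -1, H#5); searched .../.../..#/..# to 6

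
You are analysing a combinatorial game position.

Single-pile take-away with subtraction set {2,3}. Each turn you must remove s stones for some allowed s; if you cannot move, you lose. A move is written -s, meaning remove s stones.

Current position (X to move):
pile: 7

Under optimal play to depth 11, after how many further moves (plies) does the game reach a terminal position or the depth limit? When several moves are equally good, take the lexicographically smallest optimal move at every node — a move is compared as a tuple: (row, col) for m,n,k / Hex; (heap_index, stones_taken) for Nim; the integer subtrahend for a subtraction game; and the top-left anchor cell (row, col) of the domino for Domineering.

[7] X move#1: -2:+1/5*, -3:-1/4
[5] O move#2: -2:-1/3*, -3:-1/2
[3] X move#3: -2:+1/1*, -3:+1/0
[1] end (terminal -1, O#4); searched 7 to 11

PV length from [7]: 3 plies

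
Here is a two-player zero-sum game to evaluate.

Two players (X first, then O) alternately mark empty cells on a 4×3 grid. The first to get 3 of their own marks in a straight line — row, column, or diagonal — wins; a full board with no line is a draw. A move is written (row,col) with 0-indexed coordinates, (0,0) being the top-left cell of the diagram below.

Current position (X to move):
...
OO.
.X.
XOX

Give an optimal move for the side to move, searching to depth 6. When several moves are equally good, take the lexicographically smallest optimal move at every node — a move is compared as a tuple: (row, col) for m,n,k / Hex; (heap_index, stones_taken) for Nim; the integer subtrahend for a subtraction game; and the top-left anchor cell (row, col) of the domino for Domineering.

X's best at [.../OO./.X./XOX]: (1,2)

ply 1, X at .../OO./.X./XOX | (0,0)=-1→X../OO./.X./XOX; (0,1)=-1→.X./OO./.X./XOX; (0,2)=-1→..X/OO./.X./XOX; (1,2)=+1→.../OOX/.X./XOX*; (2,0)=-1→.../OO./XX./XOX; (2,2)=-1→.../OO./.XX/XOX
ply 2: .../OOX/.X./XOX is terminal -1 (O); from .../OO./.X./XOX depth 6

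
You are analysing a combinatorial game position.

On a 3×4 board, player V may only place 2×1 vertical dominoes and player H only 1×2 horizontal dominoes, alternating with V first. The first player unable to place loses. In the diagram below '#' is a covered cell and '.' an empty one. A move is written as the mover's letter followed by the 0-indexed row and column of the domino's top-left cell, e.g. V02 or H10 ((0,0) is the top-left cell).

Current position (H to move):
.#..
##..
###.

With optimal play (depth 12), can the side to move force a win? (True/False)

[.#../##../###.] H move#1: H02:-1/.###/##../###., H12:+1/.#../####/###.*
[.#../####/###.] end (terminal -1, V#2); searched .#../##../###. to 12

H winning at [.#../##../###.]: True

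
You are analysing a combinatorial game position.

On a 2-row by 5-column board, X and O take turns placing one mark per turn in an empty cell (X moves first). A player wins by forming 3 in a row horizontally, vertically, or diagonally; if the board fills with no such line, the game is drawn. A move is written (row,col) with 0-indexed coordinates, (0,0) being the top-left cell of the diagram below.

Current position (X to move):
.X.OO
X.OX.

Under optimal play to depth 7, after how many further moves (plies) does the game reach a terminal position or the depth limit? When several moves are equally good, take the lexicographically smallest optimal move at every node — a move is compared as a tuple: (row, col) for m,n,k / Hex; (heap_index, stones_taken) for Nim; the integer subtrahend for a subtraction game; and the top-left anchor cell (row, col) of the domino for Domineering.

p1 X@[.X.OO/X.OX.]: (0,0)[XX.OO/X.OX.]-1 (0,2)[.XXOO/X.OX.]+0* (1,1)[.X.OO/XXOX.]-1 (1,4)[.X.OO/X.OXX]-1
p2 O@[.XXOO/X.OX.]: (0,0)[OXXOO/X.OX.]+0* (1,1)[.XXOO/XOOX.]-1 (1,4)[.XXOO/X.OXO]-1
p3 X@[OXXOO/X.OX.]: (1,1)[OXXOO/XXOX.]+0* (1,4)[OXXOO/X.OXX]+0
p4 O@[OXXOO/XXOX.]: (1,4)[OXXOO/XXOXO]+0*
p5 X@[OXXOO/XXOXO] terminal +0; root [.X.OO/X.OX.] d7

PV length from [.X.OO/X.OX.]: 4 plies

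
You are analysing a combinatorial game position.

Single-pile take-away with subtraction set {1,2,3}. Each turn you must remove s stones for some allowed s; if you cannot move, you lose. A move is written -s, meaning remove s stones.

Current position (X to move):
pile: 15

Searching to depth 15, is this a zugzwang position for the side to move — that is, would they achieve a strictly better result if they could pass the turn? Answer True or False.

zugzwang(15, X) = False

p1 X@[15]: -1[14]-1 -2[13]-1 -3[12]+1*
p2 O@[12]: -1[11]-1* -2[10]-1 -3[9]-1
p3 X@[11]: -1[10]-1 -2[9]-1 -3[8]+1*
p4 O@[8]: -1[7]-1* -2[6]-1 -3[5]-1
p5 X@[7]: -1[6]-1 -2[5]-1 -3[4]+1*
p6 O@[4]: -1[3]-1* -2[2]-1 -3[1]-1
p7 X@[3]: -1[2]-1 -2[1]-1 -3[0]+1*
p8 O@[0] terminal -1; root [15] d15
pass branch (O moves first from the same position):
  | p1 O@[15]: -1[14]-1 -2[13]-1 -3[12]+1*
  | p2 X@[12]: -1[11]-1* -2[10]-1 -3[9]-1
  | p3 O@[11]: -1[10]-1 -2[9]-1 -3[8]+1*
  | p4 X@[8]: -1[7]-1* -2[6]-1 -3[5]-1
  | p5 O@[7]: -1[6]-1 -2[5]-1 -3[4]+1*
  | p6 X@[4]: -1[3]-1* -2[2]-1 -3[1]-1
  | p7 O@[3]: -1[2]-1 -2[1]-1 -3[0]+1*
  | p8 X@[0] terminal -1; root [15] d15
X moving scores +1; X passing scores -1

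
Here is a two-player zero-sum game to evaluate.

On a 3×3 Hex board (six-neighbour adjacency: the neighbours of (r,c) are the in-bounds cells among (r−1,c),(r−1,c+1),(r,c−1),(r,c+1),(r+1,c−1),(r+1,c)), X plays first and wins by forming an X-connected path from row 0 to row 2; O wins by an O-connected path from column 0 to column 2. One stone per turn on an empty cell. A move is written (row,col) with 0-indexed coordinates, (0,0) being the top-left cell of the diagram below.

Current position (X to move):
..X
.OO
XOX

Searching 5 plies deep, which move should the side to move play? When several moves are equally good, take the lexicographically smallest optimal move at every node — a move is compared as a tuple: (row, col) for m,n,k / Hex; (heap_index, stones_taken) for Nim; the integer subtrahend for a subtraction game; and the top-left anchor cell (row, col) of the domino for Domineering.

X's best at [..X/.OO/XOX]: (1,0)

ply 1, X at ..X/.OO/XOX | (0,0)=-1→X.X/.OO/XOX; (0,1)=-1→.XX/.OO/XOX; (1,0)=+1→..X/XOO/XOX*
ply 2, O at ..X/XOO/XOX | (0,0)=-1→O.X/XOO/XOX*; (0,1)=-1→.OX/XOO/XOX
ply 3, X at O.X/XOO/XOX | (0,1)=+1→OXX/XOO/XOX*
ply 4: OXX/XOO/XOX is terminal -1 (O); from ..X/.OO/XOX depth 5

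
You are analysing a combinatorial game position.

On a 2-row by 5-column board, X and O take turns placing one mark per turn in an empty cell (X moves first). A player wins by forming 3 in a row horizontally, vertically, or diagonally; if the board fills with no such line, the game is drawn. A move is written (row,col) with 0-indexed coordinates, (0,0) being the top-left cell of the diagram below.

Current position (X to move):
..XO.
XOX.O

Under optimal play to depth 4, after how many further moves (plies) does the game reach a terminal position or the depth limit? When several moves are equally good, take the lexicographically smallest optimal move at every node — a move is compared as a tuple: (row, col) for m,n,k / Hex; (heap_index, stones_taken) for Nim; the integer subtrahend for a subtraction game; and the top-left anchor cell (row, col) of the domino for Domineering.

PV length from [..XO./XOX.O]: 4 plies

ply 1, X at ..XO./XOX.O | (0,0)=+0→X.XO./XOX.O*; (0,1)=+0→.XXO./XOX.O; (0,4)=+0→..XOX/XOX.O; (1,3)=+0→..XO./XOXXO
ply 2, O at X.XO./XOX.O | (0,1)=+0→XOXO./XOX.O*; (0,4)=-1→X.XOO/XOX.O; (1,3)=-1→X.XO./XOXOO
ply 3, X at XOXO./XOX.O | (0,4)=+0→XOXOX/XOX.O*; (1,3)=+0→XOXO./XOXXO
ply 4, O at XOXOX/XOX.O | (1,3)=+0→XOXOX/XOXOO*
ply 5: XOXOX/XOXOO is terminal +0 (X); from ..XO./XOX.O depth 4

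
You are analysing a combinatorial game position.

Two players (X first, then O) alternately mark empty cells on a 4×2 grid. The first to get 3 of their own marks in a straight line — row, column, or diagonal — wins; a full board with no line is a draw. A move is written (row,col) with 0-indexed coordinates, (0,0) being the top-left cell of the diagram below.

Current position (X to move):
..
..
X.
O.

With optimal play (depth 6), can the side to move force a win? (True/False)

[../../X./O.] X move#1: (0,0):+0/X./../X./O.*, (0,1):+0/.X/../X./O., (1,0):+0/../X./X./O., (1,1):+0/../.X/X./O., (2,1):+0/../../XX/O., (3,1):+0/../../X./OX
[X./../X./O.] O move#2: (0,1):-1/XO/../X./O., (1,0):+0/X./O./X./O.*, (1,1):-1/X./.O/X./O., (2,1):-1/X./../XO/O., (3,1):-1/X./../X./OO
[X./O./X./O.] X move#3: (0,1):+0/XX/O./X./O.*, (1,1):+0/X./OX/X./O., (2,1):+0/X./O./XX/O., (3,1):+0/X./O./X./OX
[XX/O./X./O.] O move#4: (1,1):+0/XX/OO/X./O.*, (2,1):+0/XX/O./XO/O., (3,1):+0/XX/O./X./OO
[XX/OO/X./O.] X move#5: (2,1):+0/XX/OO/XX/O.*, (3,1):+0/XX/OO/X./OX
[XX/OO/XX/O.] O move#6: (3,1):+0/XX/OO/XX/OO*
[XX/OO/XX/OO] end (terminal +0, X#7); searched ../../X./O. to 6

X winning at [../../X./O.]: False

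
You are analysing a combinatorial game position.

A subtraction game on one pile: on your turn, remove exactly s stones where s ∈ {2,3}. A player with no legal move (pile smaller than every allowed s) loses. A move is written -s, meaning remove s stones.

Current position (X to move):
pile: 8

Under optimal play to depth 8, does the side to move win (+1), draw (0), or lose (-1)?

p1 X@[8]: -2[6]+1* -3[5]+1
p2 O@[6]: -2[4]-1* -3[3]-1
p3 X@[4]: -2[2]-1 -3[1]+1*
p4 O@[1] terminal -1; root [8] d8

value(8, X) = +1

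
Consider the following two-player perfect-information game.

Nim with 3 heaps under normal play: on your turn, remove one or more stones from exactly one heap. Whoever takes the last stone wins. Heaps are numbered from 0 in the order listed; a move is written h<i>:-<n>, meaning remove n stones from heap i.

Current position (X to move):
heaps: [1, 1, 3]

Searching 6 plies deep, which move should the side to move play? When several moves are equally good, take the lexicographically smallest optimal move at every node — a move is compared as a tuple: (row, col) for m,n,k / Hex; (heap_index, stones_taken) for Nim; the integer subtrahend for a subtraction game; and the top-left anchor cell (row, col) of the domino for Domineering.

X's best at [(1,1,3)]: h2:-3

p1 X@[(1,1,3)]: h0:-1[(0,1,3)]-1 h1:-1[(1,0,3)]-1 h2:-1[(1,1,2)]-1 h2:-2[(1,1,1)]-1 h2:-3[(1,1,0)]+1*
p2 O@[(1,1,0)]: h0:-1[(0,1,0)]-1* h1:-1[(1,0,0)]-1
p3 X@[(0,1,0)]: h1:-1[(0,0,0)]+1*
p4 O@[(0,0,0)] terminal -1; root [(1,1,3)] d6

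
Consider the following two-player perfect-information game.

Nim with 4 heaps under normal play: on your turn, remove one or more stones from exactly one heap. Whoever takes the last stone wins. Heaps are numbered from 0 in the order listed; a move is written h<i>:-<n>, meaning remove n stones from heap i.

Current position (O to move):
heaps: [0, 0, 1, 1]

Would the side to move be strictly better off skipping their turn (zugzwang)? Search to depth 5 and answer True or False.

p1 O@[(0,0,1,1)]: h2:-1[(0,0,0,1)]-1* h3:-1[(0,0,1,0)]-1
p2 X@[(0,0,0,1)]: h3:-1[(0,0,0,0)]+1*
p3 O@[(0,0,0,0)] terminal -1; root [(0,0,1,1)] d5
if O skipped the turn, X would face:
~ p1 X@[(0,0,1,1)]: h2:-1[(0,0,0,1)]-1* h3:-1[(0,0,1,0)]-1
~ p2 O@[(0,0,0,1)]: h3:-1[(0,0,0,0)]+1*
~ p3 X@[(0,0,0,0)] terminal -1; root [(0,0,1,1)] d5
compare (O): move=-1 vs pass=+1

zugzwang((0,0,1,1), O) = True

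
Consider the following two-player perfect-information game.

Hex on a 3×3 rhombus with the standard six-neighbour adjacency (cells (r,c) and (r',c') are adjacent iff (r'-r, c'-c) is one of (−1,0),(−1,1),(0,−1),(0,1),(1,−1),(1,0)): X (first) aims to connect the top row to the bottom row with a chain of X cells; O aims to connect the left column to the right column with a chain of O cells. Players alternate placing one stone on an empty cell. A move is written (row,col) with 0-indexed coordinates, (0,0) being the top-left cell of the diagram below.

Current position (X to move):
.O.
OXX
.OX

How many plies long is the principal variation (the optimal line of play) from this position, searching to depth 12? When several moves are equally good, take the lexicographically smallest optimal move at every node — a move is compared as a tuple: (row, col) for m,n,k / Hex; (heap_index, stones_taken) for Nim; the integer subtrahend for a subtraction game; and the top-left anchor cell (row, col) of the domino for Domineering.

PV length from [.O./OXX/.OX]: 1 ply

p1 X@[.O./OXX/.OX]: (0,0)[XO./OXX/.OX]-1 (0,2)[.OX/OXX/.OX]+1* (2,0)[.O./OXX/XOX]-1
p2 O@[.OX/OXX/.OX] terminal -1; root [.O./OXX/.OX] d12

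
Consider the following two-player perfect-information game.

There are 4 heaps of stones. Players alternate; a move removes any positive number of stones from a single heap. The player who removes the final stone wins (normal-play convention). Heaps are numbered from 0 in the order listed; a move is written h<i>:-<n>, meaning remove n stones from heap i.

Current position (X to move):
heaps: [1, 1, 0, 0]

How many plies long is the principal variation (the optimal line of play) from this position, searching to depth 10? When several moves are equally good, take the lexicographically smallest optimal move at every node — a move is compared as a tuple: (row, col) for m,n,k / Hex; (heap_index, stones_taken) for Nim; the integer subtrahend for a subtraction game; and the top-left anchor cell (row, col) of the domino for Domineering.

[(1,1,0,0)] X move#1: h0:-1:-1/(0,1,0,0)*, h1:-1:-1/(1,0,0,0)
[(0,1,0,0)] O move#2: h1:-1:+1/(0,0,0,0)*
[(0,0,0,0)] end (terminal -1, X#3); searched (1,1,0,0) to 10

PV length from [(1,1,0,0)]: 2 plies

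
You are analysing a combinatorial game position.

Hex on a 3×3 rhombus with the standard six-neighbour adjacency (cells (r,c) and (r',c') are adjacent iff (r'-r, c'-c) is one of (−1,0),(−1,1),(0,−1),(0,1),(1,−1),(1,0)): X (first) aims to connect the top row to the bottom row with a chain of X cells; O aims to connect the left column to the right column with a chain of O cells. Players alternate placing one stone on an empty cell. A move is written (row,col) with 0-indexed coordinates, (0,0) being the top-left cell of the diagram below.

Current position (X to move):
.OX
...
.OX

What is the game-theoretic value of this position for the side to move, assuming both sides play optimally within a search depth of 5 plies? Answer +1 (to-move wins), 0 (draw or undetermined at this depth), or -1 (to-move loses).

p1 X@[.OX/.../.OX]: (0,0)[XOX/.../.OX]+1* (1,0)[.OX/X../.OX]+1 (1,1)[.OX/.X./.OX]+1 (1,2)[.OX/..X/.OX]+1 (2,0)[.OX/.../XOX]+1
p2 O@[XOX/.../.OX]: (1,0)[XOX/O../.OX]-1* (1,1)[XOX/.O./.OX]-1 (1,2)[XOX/..O/.OX]-1 (2,0)[XOX/.../OOX]-1
p3 X@[XOX/O../.OX]: (1,1)[XOX/OX./.OX]+1* (1,2)[XOX/O.X/.OX]+1 (2,0)[XOX/O../XOX]+1
p4 O@[XOX/OX./.OX]: (1,2)[XOX/OXO/.OX]-1* (2,0)[XOX/OX./OOX]-1
p5 X@[XOX/OXO/.OX]: (2,0)[XOX/OXO/XOX]+1*
p6 O@[XOX/OXO/XOX] terminal -1; root [.OX/.../.OX] d5

value(.OX/.../.OX, X) = +1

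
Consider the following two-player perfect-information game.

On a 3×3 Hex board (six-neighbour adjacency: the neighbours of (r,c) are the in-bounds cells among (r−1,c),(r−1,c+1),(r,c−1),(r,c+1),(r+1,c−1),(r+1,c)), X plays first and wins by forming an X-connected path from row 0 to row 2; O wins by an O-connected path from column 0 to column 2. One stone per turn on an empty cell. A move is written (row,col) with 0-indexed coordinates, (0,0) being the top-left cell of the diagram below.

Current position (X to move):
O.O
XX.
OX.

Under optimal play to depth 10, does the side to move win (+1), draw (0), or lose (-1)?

value(O.O/XX./OX., X) = +1

p1 X@[O.O/XX./OX.]: (0,1)[OXO/XX./OX.]+1* (1,2)[O.O/XXX/OX.]-1 (2,2)[O.O/XX./OXX]-1
p2 O@[OXO/XX./OX.] terminal -1; root [O.O/XX./OX.] d10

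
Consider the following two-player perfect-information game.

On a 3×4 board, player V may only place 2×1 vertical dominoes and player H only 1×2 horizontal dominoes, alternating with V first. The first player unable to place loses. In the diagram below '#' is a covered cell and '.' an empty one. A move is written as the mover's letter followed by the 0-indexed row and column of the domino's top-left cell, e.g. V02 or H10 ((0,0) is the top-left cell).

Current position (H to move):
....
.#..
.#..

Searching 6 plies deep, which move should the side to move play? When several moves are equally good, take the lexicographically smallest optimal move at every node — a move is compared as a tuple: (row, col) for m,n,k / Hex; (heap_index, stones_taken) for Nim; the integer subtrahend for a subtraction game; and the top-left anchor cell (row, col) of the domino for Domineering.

p1 H@[..../.#../.#..]: H00[##../.#../.#..]-1 H01[.##./.#../.#..]-1 H02[..##/.#../.#..]-1 H12[..../.###/.#..]+1* H22[..../.#../.###]-1
p2 V@[..../.###/.#..]: V00[#.../####/.#..]-1* V10[..../####/##..]-1
p3 H@[#.../####/.#..]: H01[###./####/.#..]+1* H02[#.##/####/.#..]+1 H22[#.../####/.###]+1
p4 V@[###./####/.#..] terminal -1; root [..../.#../.#..] d6

H's best at [..../.#../.#..]: H12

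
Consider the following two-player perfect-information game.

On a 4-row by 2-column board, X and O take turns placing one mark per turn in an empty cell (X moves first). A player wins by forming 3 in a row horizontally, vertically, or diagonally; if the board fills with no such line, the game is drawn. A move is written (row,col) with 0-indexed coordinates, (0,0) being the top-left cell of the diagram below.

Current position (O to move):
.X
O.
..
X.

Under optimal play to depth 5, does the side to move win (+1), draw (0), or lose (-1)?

value(.X/O./../X., O) = 0

[.X/O./../X.] O move#1: (0,0):+0/OX/O./../X.*, (1,1):+0/.X/OO/../X., (2,0):+0/.X/O./O./X., (2,1):+0/.X/O./.O/X., (3,1):+0/.X/O./../XO
[OX/O./../X.] X move#2: (1,1):-1/OX/OX/../X., (2,0):+0/OX/O./X./X.*, (2,1):-1/OX/O./.X/X., (3,1):-1/OX/O./../XX
[OX/O./X./X.] O move#3: (1,1):+0/OX/OO/X./X.*, (2,1):+0/OX/O./XO/X., (3,1):+0/OX/O./X./XO
[OX/OO/X./X.] X move#4: (2,1):+0/OX/OO/XX/X.*, (3,1):+0/OX/OO/X./XX
[OX/OO/XX/X.] O move#5: (3,1):+0/OX/OO/XX/XO*
[OX/OO/XX/XO] end (terminal +0, X#6); searched .X/O./../X. to 5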